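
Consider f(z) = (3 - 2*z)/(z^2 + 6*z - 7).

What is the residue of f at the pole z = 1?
1/8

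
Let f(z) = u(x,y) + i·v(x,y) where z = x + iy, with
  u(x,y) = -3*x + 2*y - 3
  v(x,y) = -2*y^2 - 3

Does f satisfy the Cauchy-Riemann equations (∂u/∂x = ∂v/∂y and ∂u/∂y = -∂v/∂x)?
∂u/∂x = -3
∂v/∂y = -4*y
∂u/∂y = 2
∂v/∂x = 0
∂u/∂x ≠ ∂v/∂y and ∂u/∂y ≠ -∂v/∂x; the Cauchy-Riemann equations are not satisfied, so f is not analytic.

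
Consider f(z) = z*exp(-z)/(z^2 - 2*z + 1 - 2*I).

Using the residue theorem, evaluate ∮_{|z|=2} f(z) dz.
By the residue theorem, ∮_C f(z) dz = 2πi · (sum of the residues of f at the poles inside |z| = 2).

The denominator factors as (z + I)*(z - 2 - I), so the singularities of f are simple poles at z = -I, z = 2 + I.
  |-I|² = 1 < 4 = 2², so this pole is inside the contour.
  |2 + I|² = 5 > 4 = 2², so this pole is outside the contour.

With P(z) = z*exp(-z) and Q(z) = z^2 - 2*z + 1 - 2*I, each pole is simple, so Res(f, z₀) = P(z₀)/Q'(z₀) with Q'(z) = 2*z - 2.
  Res(f, -I) = P(-I)/Q'(-I) = (-I*exp(I))/(-2 - 2*I) = (1/4 + I/4)*exp(I)

∮_C f(z) dz = 2πi · ((1/4 + I/4)*exp(I)) = pi*(-1/2 + I/2)*exp(I)

Final answer: pi*(-1/2 + I/2)*exp(I)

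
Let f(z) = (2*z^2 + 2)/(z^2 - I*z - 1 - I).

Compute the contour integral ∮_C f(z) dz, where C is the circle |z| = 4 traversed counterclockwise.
By the residue theorem, ∮_C f(z) dz = 2πi · (sum of the residues of f at the poles inside |z| = 4).

The denominator factors as (z - 1 - I)*(z + 1), so the singularities of f are simple poles at z = 1 + I, z = -1.
  |1 + I|² = 2 < 16 = 4², so this pole is inside the contour.
  |-1|² = 1 < 16 = 4², so this pole is inside the contour.

With P(z) = 2*z^2 + 2 and Q(z) = z^2 - I*z - 1 - I, each pole is simple, so Res(f, z₀) = P(z₀)/Q'(z₀) with Q'(z) = 2*z - I.
  Res(f, 1 + I) = P(1 + I)/Q'(1 + I) = (2 + 4*I)/(2 + I) = 8/5 + 6*I/5
  Res(f, -1) = P(-1)/Q'(-1) = (4)/(-2 - I) = -8/5 + 4*I/5

Sum of residues inside C: 2*I
∮_C f(z) dz = 2πi · (2*I) = -4*pi

Final answer: -4*pi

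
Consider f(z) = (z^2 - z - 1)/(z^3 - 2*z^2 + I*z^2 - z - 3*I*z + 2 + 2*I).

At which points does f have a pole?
The singularities of f are the zeros of the denominator. Factoring,
  z^3 - 2*z^2 + I*z^2 - z - 3*I*z + 2 + 2*I = (z - 2)*(z - 1)*(z + 1 + I)
so the candidates are z = 2, z = 1, z = -1 - I.

Check the numerator P(z) = z^2 - z - 1 at each one:
  P(2) = 1 ≠ 0, so z = 2 is a (simple) pole.
  P(1) = -1 ≠ 0, so z = 1 is a (simple) pole.
  P(-1 - I) = 3*I ≠ 0, so z = -1 - I is a (simple) pole.

Poles of f: {-1 - I, 1, 2}

Final answer: {-1 - I, 1, 2}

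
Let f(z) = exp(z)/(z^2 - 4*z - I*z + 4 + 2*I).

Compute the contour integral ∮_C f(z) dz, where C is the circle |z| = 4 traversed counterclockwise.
-2*pi*exp(2) + 2*pi*exp(2 + I)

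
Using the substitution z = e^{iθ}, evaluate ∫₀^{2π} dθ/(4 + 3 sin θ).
Call the integral J. The integrand is 2π-periodic and we integrate over a full period, so shifting θ does not change the value (θ → θ + π/2 turns sin θ into cos θ). Hence
  J = ∫₀^{2π} dθ/(4 + 3 cos θ).
Put z = e^{iθ}: then cos θ = (z + 1/z)/2, dθ = dz/(iz), and z runs once counterclockwise around |z| = 1:
  J = ∮_{|z|=1} 1/(4 + 3*(z + 1/z)/2) · dz/(iz) = (2/i) ∮_{|z|=1} dz/(3*z^2 + 8*z + 3).
The roots of 3*z^2 + 8*z + 3 are z = (-4 ± sqrt(4^2 - 3^2))/3, with sqrt(7) = sqrt(7); their product is 1, so only z₊ = -4/3 + sqrt(7)/3 lies inside the unit circle (z₋ = -4/3 - sqrt(7)/3 lies outside).
z₊ is a simple zero of q(z) = 3*z^2 + 8*z + 3, so Res(1/q, z₊) = 1/q'(z₊) with q'(z) = 6*z + 8; and q'(z₊) = 3*(z₊ - z₋) = 2*sqrt(7).
Therefore J = (2/i) · 2πi · 1/(2*sqrt(7)) = 2*pi/(sqrt(7)) = 2*sqrt(7)*pi/7

Final answer: 2*sqrt(7)*pi/7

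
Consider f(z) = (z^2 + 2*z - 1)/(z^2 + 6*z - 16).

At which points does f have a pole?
The singularities of f are the zeros of the denominator. Factoring,
  z^2 + 6*z - 16 = (z + 8)*(z - 2)
so the candidates are z = -8, z = 2.

Check the numerator P(z) = z^2 + 2*z - 1 at each one:
  P(-8) = 47 ≠ 0, so z = -8 is a (simple) pole.
  P(2) = 7 ≠ 0, so z = 2 is a (simple) pole.

Poles of f: {-8, 2}

Final answer: {-8, 2}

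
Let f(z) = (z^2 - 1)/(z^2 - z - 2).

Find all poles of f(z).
The singularities of f are the zeros of the denominator. Factoring,
  z^2 - z - 2 = (z - 2)*(z + 1)
so the candidates are z = 2, z = -1.

Check the numerator P(z) = z^2 - 1 at each one:
  P(2) = 3 ≠ 0, so z = 2 is a (simple) pole.
  P(-1) = 0, so the factor (z + 1) cancels and z = -1 is only a removable singularity, not a pole.

Poles of f: {2}

Final answer: {2}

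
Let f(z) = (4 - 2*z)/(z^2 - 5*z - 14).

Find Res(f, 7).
-10/9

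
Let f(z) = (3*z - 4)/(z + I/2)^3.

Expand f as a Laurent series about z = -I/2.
(-4 - 3*I/2)/(z + I/2)^3 + 3/(z + I/2)^2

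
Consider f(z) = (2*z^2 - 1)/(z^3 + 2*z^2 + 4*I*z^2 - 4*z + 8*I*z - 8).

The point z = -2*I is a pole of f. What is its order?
Factor the denominator:
  z^3 + 2*z^2 + 4*I*z^2 - 4*z + 8*I*z - 8 = (z + 2*I)^2*(z + 2)

The numerator P(z) = 2*z^2 - 1 has P(-2*I) = -9 ≠ 0, so no factor of (z + 2*I) cancels.
Near z = -2*I we can therefore write f(z) = g(z)/(z + 2*I)^2 with g analytic at -2*I and g(-2*I) ≠ 0 (g is the numerator divided by the remaining denominator factors).

Hence z = -2*I is a pole of order 2.

Final answer: 2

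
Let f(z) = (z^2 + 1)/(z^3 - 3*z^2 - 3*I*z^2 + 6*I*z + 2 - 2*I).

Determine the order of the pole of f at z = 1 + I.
Factor the denominator:
  z^3 - 3*z^2 - 3*I*z^2 + 6*I*z + 2 - 2*I = (z - 1 - I)^3

The numerator P(z) = z^2 + 1 has P(1 + I) = 1 + 2*I ≠ 0, so no factor of (z - 1 - I) cancels.
Near z = 1 + I we can therefore write f(z) = g(z)/(z - 1 - I)^3 with g analytic at 1 + I and g(1 + I) ≠ 0 (g is just the numerator).

Hence z = 1 + I is a pole of order 3.

Final answer: 3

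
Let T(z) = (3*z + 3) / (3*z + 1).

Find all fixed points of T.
T(z) = z means 3*z + 3 = z*(3*z + 1), i.e.
  3*z^2 - 2*z - 3 = 0.
Discriminant: (-2)^2 - 4*(3)*(-3) = 40, so the roots are real.
  z = (2 ± sqrt(40))/(2*(3))
Fixed points: {1/3 - sqrt(10)/3, 1/3 + sqrt(10)/3}

Final answer: {1/3 - sqrt(10)/3, 1/3 + sqrt(10)/3}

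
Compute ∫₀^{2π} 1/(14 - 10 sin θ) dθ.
Call the integral J. The integrand is 2π-periodic and we integrate over a full period, so shifting θ does not change the value (θ → θ + π/2 turns sin θ into cos θ; θ → θ + π flips the sign of the trig term). Hence
  J = ∫₀^{2π} dθ/(14 + 10 cos θ).
Put z = e^{iθ}: then cos θ = (z + 1/z)/2, dθ = dz/(iz), and z runs once counterclockwise around |z| = 1:
  J = ∮_{|z|=1} 1/(14 + 10*(z + 1/z)/2) · dz/(iz) = (2/i) ∮_{|z|=1} dz/(10*z^2 + 28*z + 10).
The roots of 10*z^2 + 28*z + 10 are z = (-14 ± sqrt(14^2 - 10^2))/10, with sqrt(96) = 4*sqrt(6); their product is 1, so only z₊ = -7/5 + 2*sqrt(6)/5 lies inside the unit circle (z₋ = -7/5 - 2*sqrt(6)/5 lies outside).
z₊ is a simple zero of q(z) = 10*z^2 + 28*z + 10, so Res(1/q, z₊) = 1/q'(z₊) with q'(z) = 20*z + 28; and q'(z₊) = 10*(z₊ - z₋) = 8*sqrt(6).
Therefore J = (2/i) · 2πi · 1/(8*sqrt(6)) = 2*pi/(4*sqrt(6)) = sqrt(6)*pi/12

Final answer: sqrt(6)*pi/12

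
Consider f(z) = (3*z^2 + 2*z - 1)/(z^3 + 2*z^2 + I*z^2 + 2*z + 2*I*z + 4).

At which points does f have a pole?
The singularities of f are the zeros of the denominator. Factoring,
  z^3 + 2*z^2 + I*z^2 + 2*z + 2*I*z + 4 = (z + 2*I)*(z + 2)*(z - I)
so the candidates are z = -2*I, z = -2, z = I.

Check the numerator P(z) = 3*z^2 + 2*z - 1 at each one:
  P(-2*I) = -13 - 4*I ≠ 0, so z = -2*I is a (simple) pole.
  P(-2) = 7 ≠ 0, so z = -2 is a (simple) pole.
  P(I) = -4 + 2*I ≠ 0, so z = I is a (simple) pole.

Poles of f: {-2, -2*I, I}

Final answer: {-2, -2*I, I}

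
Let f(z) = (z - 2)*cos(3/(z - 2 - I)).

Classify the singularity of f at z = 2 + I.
Let u = z - 2 - I. Then
  cos(3/u) = Σ_{k≥0} (-1)^k (3)^(2k)/((2k)!·u^(2k)) = 1 - 9/(2*u^2) + 27/(8*u^4) + ...
which has infinitely many negative powers of u, so cos(3/(z - 2 - I)) has an essential singularity at z = 2 + I.
The extra factor z - 2 is a nonzero polynomial; if the product had at most a pole at z = 2 + I, dividing by that polynomial would leave cos(3/(z - 2 - I)) with at most a pole too — contradiction. (Equivalently, the product's Laurent series still has infinitely many negative powers.)
So the singularity is essential.

Final answer: essential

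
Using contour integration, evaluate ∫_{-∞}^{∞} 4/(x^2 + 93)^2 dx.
Let f(z) = 4/(z^2 + 93)^2. The denominator has no real zeros and deg Q - deg P = 4 ≥ 2, so the integral of f over the upper semicircle |z| = R tends to 0 as R → ∞. Closing the contour in the upper half-plane,
  ∫_{-∞}^{∞} f(x) dx = 2πi · Σ Res(f, z_k)  over the poles with Im z_k > 0.

Zeros of the denominator: z^2 + 93 = 0 gives z = ±sqrt(93)*I.
Upper half-plane: z = sqrt(93)*I (a pole of order 2).

Write f(z) = g(z)/(z - sqrt(93)*I)^2 with g(z) = 4/(z + sqrt(93)*I)^2. For a double pole, Res(f, z₀) = g'(z₀):
  g'(z) = -8/(z + sqrt(93)*I)^3
  Res(f, sqrt(93)*I) = g'(sqrt(93)*I) = -sqrt(93)*I/8649

∫_{-∞}^{∞} f(x) dx = 2πi · (-sqrt(93)*I/8649) = 2*sqrt(93)*pi/8649

Final answer: 2*sqrt(93)*pi/8649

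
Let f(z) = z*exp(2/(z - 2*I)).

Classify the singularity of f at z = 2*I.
essential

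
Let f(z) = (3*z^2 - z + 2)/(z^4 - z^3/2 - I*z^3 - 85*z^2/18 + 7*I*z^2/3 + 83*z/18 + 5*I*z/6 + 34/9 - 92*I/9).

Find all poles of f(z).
{-2 + I/3, -1 + I, 3/2 - I, 2 + 2*I/3}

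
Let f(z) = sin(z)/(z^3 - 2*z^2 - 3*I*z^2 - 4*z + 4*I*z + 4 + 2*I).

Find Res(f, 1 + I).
Write f(z) = P(z)/Q(z) with P(z) = sin(z) and Q(z) = z^3 - 2*z^2 - 3*I*z^2 - 4*z + 4*I*z + 4 + 2*I.
The denominator factors as Q(z) = (z - 1 - I)*(z - 2 - I)*(z + 1 - I), so z = 1 + I is a simple zero of Q and P is analytic there; z = 1 + I is therefore a simple pole and
  Res(f, z₀) = P(z₀)/Q'(z₀).

Q'(z) = 3*z^2 - 4*z - 6*I*z - 4 + 4*I, so Q'(1 + I) = -2.
P(1 + I) = sin(1 + I).

Res(f, 1 + I) = (sin(1 + I))/(-2) = -sin(1 + I)/2

Final answer: -sin(1 + I)/2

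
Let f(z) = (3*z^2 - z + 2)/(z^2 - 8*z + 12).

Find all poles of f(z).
The singularities of f are the zeros of the denominator. Factoring,
  z^2 - 8*z + 12 = (z - 6)*(z - 2)
so the candidates are z = 6, z = 2.

Check the numerator P(z) = 3*z^2 - z + 2 at each one:
  P(6) = 104 ≠ 0, so z = 6 is a (simple) pole.
  P(2) = 12 ≠ 0, so z = 2 is a (simple) pole.

Poles of f: {2, 6}

Final answer: {2, 6}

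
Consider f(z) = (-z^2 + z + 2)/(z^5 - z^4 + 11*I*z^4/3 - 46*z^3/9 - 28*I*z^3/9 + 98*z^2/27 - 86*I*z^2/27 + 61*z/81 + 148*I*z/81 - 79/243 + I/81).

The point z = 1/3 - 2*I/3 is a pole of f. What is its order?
Factor the denominator:
  z^5 - z^4 + 11*I*z^4/3 - 46*z^3/9 - 28*I*z^3/9 + 98*z^2/27 - 86*I*z^2/27 + 61*z/81 + 148*I*z/81 - 79/243 + I/81 = (z - 1/3 + 2*I/3)^4*(z + 1/3 + I)

The numerator P(z) = -z^2 + z + 2 has P(1/3 - 2*I/3) = 8/3 - 2*I/9 ≠ 0, so no factor of (z - 1/3 + 2*I/3) cancels.
Near z = 1/3 - 2*I/3 we can therefore write f(z) = g(z)/(z - 1/3 + 2*I/3)^4 with g analytic at 1/3 - 2*I/3 and g(1/3 - 2*I/3) ≠ 0 (g is the numerator divided by the remaining denominator factors).

Hence z = 1/3 - 2*I/3 is a pole of order 4.

Final answer: 4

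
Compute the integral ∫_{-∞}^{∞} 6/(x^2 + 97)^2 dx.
3*sqrt(97)*pi/9409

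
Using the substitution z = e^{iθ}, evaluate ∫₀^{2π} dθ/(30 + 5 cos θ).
Let J = ∫₀^{2π} dθ/(30 + 5 cos θ).
Put z = e^{iθ}: then cos θ = (z + 1/z)/2, dθ = dz/(iz), and z runs once counterclockwise around |z| = 1:
  J = ∮_{|z|=1} 1/(30 + 5*(z + 1/z)/2) · dz/(iz) = (2/i) ∮_{|z|=1} dz/(5*z^2 + 60*z + 5).
The roots of 5*z^2 + 60*z + 5 are z = (-30 ± sqrt(30^2 - 5^2))/5, with sqrt(875) = 5*sqrt(35); their product is 1, so only z₊ = -6 + sqrt(35) lies inside the unit circle (z₋ = -6 - sqrt(35) lies outside).
z₊ is a simple zero of q(z) = 5*z^2 + 60*z + 5, so Res(1/q, z₊) = 1/q'(z₊) with q'(z) = 10*z + 60; and q'(z₊) = 5*(z₊ - z₋) = 10*sqrt(35).
Therefore J = (2/i) · 2πi · 1/(10*sqrt(35)) = 2*pi/(5*sqrt(35)) = 2*sqrt(35)*pi/175

Final answer: 2*sqrt(35)*pi/175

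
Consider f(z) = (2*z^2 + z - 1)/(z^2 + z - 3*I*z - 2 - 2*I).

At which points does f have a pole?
The singularities of f are the zeros of the denominator. Factoring,
  z^2 + z - 3*I*z - 2 - 2*I = (z + 1 - I)*(z - 2*I)
so the candidates are z = -1 + I, z = 2*I.

Check the numerator P(z) = 2*z^2 + z - 1 at each one:
  P(-1 + I) = -2 - 3*I ≠ 0, so z = -1 + I is a (simple) pole.
  P(2*I) = -9 + 2*I ≠ 0, so z = 2*I is a (simple) pole.

Poles of f: {-1 + I, 2*I}

Final answer: {-1 + I, 2*I}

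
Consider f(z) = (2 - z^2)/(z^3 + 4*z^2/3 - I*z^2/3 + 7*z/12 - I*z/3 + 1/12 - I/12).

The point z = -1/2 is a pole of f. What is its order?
Factor the denominator:
  z^3 + 4*z^2/3 - I*z^2/3 + 7*z/12 - I*z/3 + 1/12 - I/12 = (z + 1/2)^2*(z + 1/3 - I/3)

The numerator P(z) = 2 - z^2 has P(-1/2) = 7/4 ≠ 0, so no factor of (z + 1/2) cancels.
Near z = -1/2 we can therefore write f(z) = g(z)/(z + 1/2)^2 with g analytic at -1/2 and g(-1/2) ≠ 0 (g is the numerator divided by the remaining denominator factors).

Hence z = -1/2 is a pole of order 2.

Final answer: 2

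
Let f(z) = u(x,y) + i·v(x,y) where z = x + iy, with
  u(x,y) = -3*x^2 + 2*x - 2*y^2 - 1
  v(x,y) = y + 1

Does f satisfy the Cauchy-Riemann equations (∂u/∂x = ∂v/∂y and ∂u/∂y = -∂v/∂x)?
∂u/∂x = 2 - 6*x
∂v/∂y = 1
∂u/∂y = -4*y
∂v/∂x = 0
∂u/∂x ≠ ∂v/∂y and ∂u/∂y ≠ -∂v/∂x; the Cauchy-Riemann equations are not satisfied, so f is not analytic.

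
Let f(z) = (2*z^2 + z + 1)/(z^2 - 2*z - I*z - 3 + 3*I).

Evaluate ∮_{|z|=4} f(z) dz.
By the residue theorem, ∮_C f(z) dz = 2πi · (sum of the residues of f at the poles inside |z| = 4).

The denominator factors as (z + 1 - I)*(z - 3), so the singularities of f are simple poles at z = -1 + I, z = 3.
  |-1 + I|² = 2 < 16 = 4², so this pole is inside the contour.
  |3|² = 9 < 16 = 4², so this pole is inside the contour.

With P(z) = 2*z^2 + z + 1 and Q(z) = z^2 - 2*z - I*z - 3 + 3*I, each pole is simple, so Res(f, z₀) = P(z₀)/Q'(z₀) with Q'(z) = 2*z - 2 - I.
  Res(f, -1 + I) = P(-1 + I)/Q'(-1 + I) = (-3*I)/(-4 + I) = -3/17 + 12*I/17
  Res(f, 3) = P(3)/Q'(3) = (22)/(4 - I) = 88/17 + 22*I/17

Sum of residues inside C: 5 + 2*I
∮_C f(z) dz = 2πi · (5 + 2*I) = pi*(-4 + 10*I)

Final answer: pi*(-4 + 10*I)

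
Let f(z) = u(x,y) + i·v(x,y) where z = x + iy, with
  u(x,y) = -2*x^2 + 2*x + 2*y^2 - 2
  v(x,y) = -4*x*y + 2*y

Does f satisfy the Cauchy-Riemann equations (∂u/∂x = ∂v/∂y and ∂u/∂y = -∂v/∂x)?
∂u/∂x = 2 - 4*x
∂v/∂y = 2 - 4*x
∂u/∂y = 4*y
∂v/∂x = -4*y
∂u/∂x = ∂v/∂y and ∂u/∂y = -∂v/∂x hold identically; f is analytic.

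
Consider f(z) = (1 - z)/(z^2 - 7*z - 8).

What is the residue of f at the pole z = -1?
-2/9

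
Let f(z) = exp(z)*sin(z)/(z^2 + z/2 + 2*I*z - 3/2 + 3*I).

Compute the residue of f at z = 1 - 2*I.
Write f(z) = P(z)/Q(z) with P(z) = exp(z)*sin(z) and Q(z) = z^2 + z/2 + 2*I*z - 3/2 + 3*I.
The denominator factors as Q(z) = (z - 1 + 2*I)*(z + 3/2), so z = 1 - 2*I is a simple zero of Q and P is analytic there; z = 1 - 2*I is therefore a simple pole and
  Res(f, z₀) = P(z₀)/Q'(z₀).

Q'(z) = 2*z + 1/2 + 2*I, so Q'(1 - 2*I) = 5/2 - 2*I.
P(1 - 2*I) = exp(1 - 2*I)*sin(1 - 2*I).

Res(f, 1 - 2*I) = (exp(1 - 2*I)*sin(1 - 2*I))/(5/2 - 2*I) = (10/41 + 8*I/41)*exp(1 - 2*I)*sin(1 - 2*I)

Final answer: (10/41 + 8*I/41)*exp(1 - 2*I)*sin(1 - 2*I)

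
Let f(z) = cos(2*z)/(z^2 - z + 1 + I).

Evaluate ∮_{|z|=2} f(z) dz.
By the residue theorem, ∮_C f(z) dz = 2πi · (sum of the residues of f at the poles inside |z| = 2).

The denominator factors as (z - 1 + I)*(z - I), so the singularities of f are simple poles at z = 1 - I, z = I.
  |1 - I|² = 2 < 4 = 2², so this pole is inside the contour.
  |I|² = 1 < 4 = 2², so this pole is inside the contour.

With P(z) = cos(2*z) and Q(z) = z^2 - z + 1 + I, each pole is simple, so Res(f, z₀) = P(z₀)/Q'(z₀) with Q'(z) = 2*z - 1.
  Res(f, 1 - I) = P(1 - I)/Q'(1 - I) = (cos(2 - 2*I))/(1 - 2*I) = (1/5 + 2*I/5)*cos(2 - 2*I)
  Res(f, I) = P(I)/Q'(I) = (cosh(2))/(-1 + 2*I) = (-1/5 - 2*I/5)*cosh(2)

Sum of residues inside C: (-1/5 - 2*I/5)*cosh(2) + (1/5 + 2*I/5)*cos(2 - 2*I)
∮_C f(z) dz = 2πi · ((-1/5 - 2*I/5)*cosh(2) + (1/5 + 2*I/5)*cos(2 - 2*I)) = pi*(-4/5 + 2*I/5)*cos(2 - 2*I) + pi*(4/5 - 2*I/5)*cosh(2)

Final answer: pi*(-4/5 + 2*I/5)*cos(2 - 2*I) + pi*(4/5 - 2*I/5)*cosh(2)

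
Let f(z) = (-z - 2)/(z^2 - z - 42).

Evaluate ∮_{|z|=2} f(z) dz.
By the residue theorem, ∮_C f(z) dz = 2πi · (sum of the residues of f at the poles inside |z| = 2).

The denominator factors as (z - 7)*(z + 6), so the singularities of f are simple poles at z = 7, z = -6.
  |7|² = 49 > 4 = 2², so this pole is outside the contour.
  |-6|² = 36 > 4 = 2², so this pole is outside the contour.

No pole lies inside the contour, so f is analytic on and inside C and the integral is 0 (Cauchy's theorem).

Final answer: 0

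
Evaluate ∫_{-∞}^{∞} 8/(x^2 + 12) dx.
4*sqrt(3)*pi/3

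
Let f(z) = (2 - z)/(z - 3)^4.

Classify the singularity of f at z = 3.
Write f(z) = g(z)/(z - 3)^4 with g(z) = 2 - z.
g is entire and g(3) = -1 ≠ 0, so no factor of (z - 3) cancels: the Laurent expansion of f about z = 3 starts at the power -4, i.e. lim_{z→z₀} (z - z₀)^4 f(z) = -1 is finite and nonzero.
So z = 3 is a pole of order 4.

Final answer: pole of order 4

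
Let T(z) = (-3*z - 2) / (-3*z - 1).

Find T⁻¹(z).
Set w = T(z) = (-3*z - 2) / (-3*z - 1) and solve for z:
  w*(-3*z - 1) = -3*z - 2
  -w + z*(3 - 3*w) + 2 = 0
  z*(3 - 3*w) = w - 2
  z = (2 - w)/(3*w - 3)
Renaming the variable, T⁻¹(z) = (-z + 2)/(3*z - 3).
(Check: ad - bc = -3 ≠ 0, so T is invertible.)

Final answer: (-z + 2)/(3*z - 3)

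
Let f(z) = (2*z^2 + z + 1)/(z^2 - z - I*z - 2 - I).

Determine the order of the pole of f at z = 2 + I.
1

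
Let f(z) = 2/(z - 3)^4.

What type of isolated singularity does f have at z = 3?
pole of order 4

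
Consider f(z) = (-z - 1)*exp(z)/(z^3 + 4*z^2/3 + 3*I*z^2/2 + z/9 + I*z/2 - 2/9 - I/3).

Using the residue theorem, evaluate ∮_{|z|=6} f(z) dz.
By the residue theorem, ∮_C f(z) dz = 2πi · (sum of the residues of f at the poles inside |z| = 6).

The denominator factors as (z + 2/3)*(z - 1/3)*(z + 1 + 3*I/2), so the singularities of f are simple poles at z = -2/3, z = 1/3, z = -1 - 3*I/2.
  |-2/3|² = 4/9 < 36 = 6², so this pole is inside the contour.
  |1/3|² = 1/9 < 36 = 6², so this pole is inside the contour.
  |-1 - 3*I/2|² = 13/4 < 36 = 6², so this pole is inside the contour.

With P(z) = (-z - 1)*exp(z) and Q(z) = z^3 + 4*z^2/3 + 3*I*z^2/2 + z/9 + I*z/2 - 2/9 - I/3, each pole is simple, so Res(f, z₀) = P(z₀)/Q'(z₀) with Q'(z) = 3*z^2 + 8*z/3 + 3*I*z + 1/9 + I/2.
  Res(f, -2/3) = P(-2/3)/Q'(-2/3) = (-exp(-2/3)/3)/(-1/3 - 3*I/2) = (4/85 - 18*I/85)*exp(-2/3)
  Res(f, 1/3) = P(1/3)/Q'(1/3) = (-4*exp(1/3)/3)/(4/3 + 3*I/2) = (-64/145 + 72*I/145)*exp(1/3)
  Res(f, -1 - 3*I/2) = P(-1 - 3*I/2)/Q'(-1 - 3*I/2) = (3*I*exp(-1 - 3*I/2)/2)/(-65/36 + 5*I/2) = (972/2465 - 702*I/2465)*exp(-1 - 3*I/2)

Sum of residues inside C: (972/2465 - 702*I/2465)*exp(-1 - 3*I/2) + (4/85 - 18*I/85)*exp(-2/3) + (-64/145 + 72*I/145)*exp(1/3)
∮_C f(z) dz = 2πi · ((972/2465 - 702*I/2465)*exp(-1 - 3*I/2) + (4/85 - 18*I/85)*exp(-2/3) + (-64/145 + 72*I/145)*exp(1/3)) = pi*(-144/145 - 128*I/145)*exp(1/3) + pi*(1404/2465 + 1944*I/2465)*exp(-1 - 3*I/2) + pi*(36/85 + 8*I/85)*exp(-2/3)

Final answer: pi*(-144/145 - 128*I/145)*exp(1/3) + pi*(1404/2465 + 1944*I/2465)*exp(-1 - 3*I/2) + pi*(36/85 + 8*I/85)*exp(-2/3)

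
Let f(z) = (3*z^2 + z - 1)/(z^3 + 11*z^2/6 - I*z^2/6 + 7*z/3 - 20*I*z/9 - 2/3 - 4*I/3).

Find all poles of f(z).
{-3/2 - 3*I/2, -1/3 + I, 2*I/3}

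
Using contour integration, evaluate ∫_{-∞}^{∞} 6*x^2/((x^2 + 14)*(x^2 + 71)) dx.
Let f(z) = 6*z^2/((z^2 + 14)*(z^2 + 71)). The denominator has no real zeros and deg Q - deg P = 2 ≥ 2, so the integral of f over the upper semicircle |z| = R tends to 0 as R → ∞. Closing the contour in the upper half-plane,
  ∫_{-∞}^{∞} f(x) dx = 2πi · Σ Res(f, z_k)  over the poles with Im z_k > 0.

Zeros of the denominator: z^2 + 71 = 0 gives z = ±sqrt(71)*I; z^2 + 14 = 0 gives z = ±sqrt(14)*I.
Upper half-plane: z = sqrt(14)*I, z = sqrt(71)*I (simple).

Each pole is a simple zero of Q(z) = z^4 + 85*z^2 + 994, so Res(f, z₀) = P(z₀)/Q'(z₀) with P(z) = 6*z^2, Q'(z) = 4*z^3 + 170*z:
  Res(f, sqrt(14)*I) = (-84)/(114*sqrt(14)*I) = sqrt(14)*I/19
  Res(f, sqrt(71)*I) = (-426)/(-114*sqrt(71)*I) = -sqrt(71)*I/19

Sum of residues: I*(-sqrt(71) + sqrt(14))/19
∫_{-∞}^{∞} f(x) dx = 2πi · (I*(-sqrt(71) + sqrt(14))/19) = 2*pi*(-sqrt(14) + sqrt(71))/19

Final answer: 2*pi*(-sqrt(14) + sqrt(71))/19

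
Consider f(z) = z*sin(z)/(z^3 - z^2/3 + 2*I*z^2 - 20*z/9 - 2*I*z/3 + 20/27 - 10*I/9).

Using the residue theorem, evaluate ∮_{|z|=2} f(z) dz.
pi*(39/37 + 12*I/37)*sin(1 - I/3) + pi*(-336/629 + 426*I/629)*sin(1 + 2*I/3) + pi*(-27/17 + 6*I/17)*sin(1/3 - I)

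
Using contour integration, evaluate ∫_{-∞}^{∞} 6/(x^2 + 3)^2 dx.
sqrt(3)*pi/3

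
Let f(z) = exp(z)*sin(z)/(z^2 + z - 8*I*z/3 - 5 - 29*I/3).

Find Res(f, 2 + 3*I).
Write f(z) = P(z)/Q(z) with P(z) = exp(z)*sin(z) and Q(z) = z^2 + z - 8*I*z/3 - 5 - 29*I/3.
The denominator factors as Q(z) = (z + 3 + I/3)*(z - 2 - 3*I), so z = 2 + 3*I is a simple zero of Q and P is analytic there; z = 2 + 3*I is therefore a simple pole and
  Res(f, z₀) = P(z₀)/Q'(z₀).

Q'(z) = 2*z + 1 - 8*I/3, so Q'(2 + 3*I) = 5 + 10*I/3.
P(2 + 3*I) = exp(2 + 3*I)*sin(2 + 3*I).

Res(f, 2 + 3*I) = (exp(2 + 3*I)*sin(2 + 3*I))/(5 + 10*I/3) = (9/65 - 6*I/65)*exp(2 + 3*I)*sin(2 + 3*I)

Final answer: (9/65 - 6*I/65)*exp(2 + 3*I)*sin(2 + 3*I)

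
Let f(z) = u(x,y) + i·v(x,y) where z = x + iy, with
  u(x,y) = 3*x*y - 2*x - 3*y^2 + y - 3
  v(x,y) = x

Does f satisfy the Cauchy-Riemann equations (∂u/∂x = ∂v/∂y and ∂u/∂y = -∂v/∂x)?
∂u/∂x = 3*y - 2
∂v/∂y = 0
∂u/∂y = 3*x - 6*y + 1
∂v/∂x = 1
∂u/∂x ≠ ∂v/∂y and ∂u/∂y ≠ -∂v/∂x; the Cauchy-Riemann equations are not satisfied, so f is not analytic.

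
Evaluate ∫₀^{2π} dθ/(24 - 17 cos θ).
Call the integral J. The integrand is 2π-periodic and we integrate over a full period, so shifting θ does not change the value (θ → θ + π flips the sign of the trig term). Hence
  J = ∫₀^{2π} dθ/(24 + 17 cos θ).
Put z = e^{iθ}: then cos θ = (z + 1/z)/2, dθ = dz/(iz), and z runs once counterclockwise around |z| = 1:
  J = ∮_{|z|=1} 1/(24 + 17*(z + 1/z)/2) · dz/(iz) = (2/i) ∮_{|z|=1} dz/(17*z^2 + 48*z + 17).
The roots of 17*z^2 + 48*z + 17 are z = (-24 ± sqrt(24^2 - 17^2))/17, with sqrt(287) = sqrt(287); their product is 1, so only z₊ = -24/17 + sqrt(287)/17 lies inside the unit circle (z₋ = -24/17 - sqrt(287)/17 lies outside).
z₊ is a simple zero of q(z) = 17*z^2 + 48*z + 17, so Res(1/q, z₊) = 1/q'(z₊) with q'(z) = 34*z + 48; and q'(z₊) = 17*(z₊ - z₋) = 2*sqrt(287).
Therefore J = (2/i) · 2πi · 1/(2*sqrt(287)) = 2*pi/(sqrt(287)) = 2*sqrt(287)*pi/287

Final answer: 2*sqrt(287)*pi/287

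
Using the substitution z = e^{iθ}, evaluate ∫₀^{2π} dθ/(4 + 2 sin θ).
Call the integral J. The integrand is 2π-periodic and we integrate over a full period, so shifting θ does not change the value (θ → θ + π/2 turns sin θ into cos θ). Hence
  J = ∫₀^{2π} dθ/(4 + 2 cos θ).
Put z = e^{iθ}: then cos θ = (z + 1/z)/2, dθ = dz/(iz), and z runs once counterclockwise around |z| = 1:
  J = ∮_{|z|=1} 1/(4 + 2*(z + 1/z)/2) · dz/(iz) = (2/i) ∮_{|z|=1} dz/(2*z^2 + 8*z + 2).
The roots of 2*z^2 + 8*z + 2 are z = (-4 ± sqrt(4^2 - 2^2))/2, with sqrt(12) = 2*sqrt(3); their product is 1, so only z₊ = -2 + sqrt(3) lies inside the unit circle (z₋ = -2 - sqrt(3) lies outside).
z₊ is a simple zero of q(z) = 2*z^2 + 8*z + 2, so Res(1/q, z₊) = 1/q'(z₊) with q'(z) = 4*z + 8; and q'(z₊) = 2*(z₊ - z₋) = 4*sqrt(3).
Therefore J = (2/i) · 2πi · 1/(4*sqrt(3)) = 2*pi/(2*sqrt(3)) = sqrt(3)*pi/3

Final answer: sqrt(3)*pi/3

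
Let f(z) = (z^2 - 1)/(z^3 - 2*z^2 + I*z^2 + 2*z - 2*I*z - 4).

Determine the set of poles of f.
The singularities of f are the zeros of the denominator. Factoring,
  z^3 - 2*z^2 + I*z^2 + 2*z - 2*I*z - 4 = (z - 2)*(z - I)*(z + 2*I)
so the candidates are z = 2, z = I, z = -2*I.

Check the numerator P(z) = z^2 - 1 at each one:
  P(2) = 3 ≠ 0, so z = 2 is a (simple) pole.
  P(I) = -2 ≠ 0, so z = I is a (simple) pole.
  P(-2*I) = -5 ≠ 0, so z = -2*I is a (simple) pole.

Poles of f: {-2*I, I, 2}

Final answer: {-2*I, I, 2}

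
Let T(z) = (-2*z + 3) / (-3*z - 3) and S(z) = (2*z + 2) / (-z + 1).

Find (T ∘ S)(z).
(T ∘ S)(z) = T(S(z)) = ((-2)*S(z) + (3))/((-3)*S(z) + (-3)). Multiply numerator and denominator by -z + 1:
  numerator:   (-2)*(2*z + 2) + (3)*(-z + 1) = -7*z - 1
  denominator: (-3)*(2*z + 2) + (-3)*(-z + 1) = -3*z - 9
(T ∘ S)(z) = (-7*z - 1)/(-3*z - 9) = (7*z + 1)/(3*z + 9)

Final answer: (7*z + 1)/(3*z + 9)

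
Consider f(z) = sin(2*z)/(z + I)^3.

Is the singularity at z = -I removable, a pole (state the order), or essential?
pole of order 3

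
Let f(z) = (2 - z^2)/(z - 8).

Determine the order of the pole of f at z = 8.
1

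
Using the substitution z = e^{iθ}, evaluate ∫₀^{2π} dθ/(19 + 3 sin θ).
sqrt(22)*pi/44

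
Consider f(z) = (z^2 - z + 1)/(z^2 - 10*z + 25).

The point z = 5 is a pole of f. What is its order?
2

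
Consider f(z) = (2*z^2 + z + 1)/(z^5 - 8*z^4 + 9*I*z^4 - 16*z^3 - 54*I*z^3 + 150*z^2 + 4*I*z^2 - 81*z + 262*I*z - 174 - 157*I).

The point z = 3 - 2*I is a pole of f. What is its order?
3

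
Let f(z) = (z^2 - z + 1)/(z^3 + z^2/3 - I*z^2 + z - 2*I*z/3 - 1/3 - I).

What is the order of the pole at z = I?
Factor the denominator:
  z^3 + z^2/3 - I*z^2 + z - 2*I*z/3 - 1/3 - I = (z - I)^2*(z + 1/3 + I)

The numerator P(z) = z^2 - z + 1 has P(I) = -I ≠ 0, so no factor of (z - I) cancels.
Near z = I we can therefore write f(z) = g(z)/(z - I)^2 with g analytic at I and g(I) ≠ 0 (g is the numerator divided by the remaining denominator factors).

Hence z = I is a pole of order 2.

Final answer: 2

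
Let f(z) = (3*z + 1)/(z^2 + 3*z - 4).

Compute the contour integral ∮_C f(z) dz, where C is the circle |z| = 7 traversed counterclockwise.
6*I*pi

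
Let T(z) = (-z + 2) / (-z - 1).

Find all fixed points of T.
T(z) = z means -z + 2 = z*(-z - 1), i.e.
  -z^2 - 2 = 0.
Discriminant: (0)^2 - 4*(-1)*(-2) = -8, so the roots are complex conjugates.
  z = (0 ± I*sqrt(8))/(2*(-1))
Fixed points: {-sqrt(2)*I, sqrt(2)*I}

Final answer: {-sqrt(2)*I, sqrt(2)*I}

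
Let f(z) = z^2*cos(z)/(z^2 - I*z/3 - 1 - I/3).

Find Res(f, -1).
Write f(z) = P(z)/Q(z) with P(z) = z^2*cos(z) and Q(z) = z^2 - I*z/3 - 1 - I/3.
The denominator factors as Q(z) = (z + 1)*(z - 1 - I/3), so z = -1 is a simple zero of Q and P is analytic there; z = -1 is therefore a simple pole and
  Res(f, z₀) = P(z₀)/Q'(z₀).

Q'(z) = 2*z - I/3, so Q'(-1) = -2 - I/3.
P(-1) = cos(1).

Res(f, -1) = (cos(1))/(-2 - I/3) = (-18/37 + 3*I/37)*cos(1)

Final answer: (-18/37 + 3*I/37)*cos(1)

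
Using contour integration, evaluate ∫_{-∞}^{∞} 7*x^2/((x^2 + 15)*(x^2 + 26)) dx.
Let f(z) = 7*z^2/((z^2 + 15)*(z^2 + 26)). The denominator has no real zeros and deg Q - deg P = 2 ≥ 2, so the integral of f over the upper semicircle |z| = R tends to 0 as R → ∞. Closing the contour in the upper half-plane,
  ∫_{-∞}^{∞} f(x) dx = 2πi · Σ Res(f, z_k)  over the poles with Im z_k > 0.

Zeros of the denominator: z^2 + 15 = 0 gives z = ±sqrt(15)*I; z^2 + 26 = 0 gives z = ±sqrt(26)*I.
Upper half-plane: z = sqrt(15)*I, z = sqrt(26)*I (simple).

Each pole is a simple zero of Q(z) = z^4 + 41*z^2 + 390, so Res(f, z₀) = P(z₀)/Q'(z₀) with P(z) = 7*z^2, Q'(z) = 4*z^3 + 82*z:
  Res(f, sqrt(15)*I) = (-105)/(22*sqrt(15)*I) = 7*sqrt(15)*I/22
  Res(f, sqrt(26)*I) = (-182)/(-22*sqrt(26)*I) = -7*sqrt(26)*I/22

Sum of residues: 7*I*(-sqrt(26) + sqrt(15))/22
∫_{-∞}^{∞} f(x) dx = 2πi · (7*I*(-sqrt(26) + sqrt(15))/22) = 7*pi*(-sqrt(15) + sqrt(26))/11

Final answer: 7*pi*(-sqrt(15) + sqrt(26))/11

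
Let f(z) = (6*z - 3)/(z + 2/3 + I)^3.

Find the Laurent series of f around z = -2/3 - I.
Put w = z - (-2/3 - I), i.e. z = w - 2/3 - I. The denominator is w^3, so it suffices to rewrite the numerator in powers of w.

P(z) = 6*z - 3
P(w - 2/3 - I) = -7 - 6*I + 6*w

Dividing each term by w^3:
  f = (-7 - 6*I)/w^3 + 6/w^2

Substituting back w = z + 2/3 + I:
  f(z) = (-7 - 6*I)/(z + 2/3 + I)^3 + 6/(z + 2/3 + I)^2

The series is finite because the numerator is a polynomial; the negative powers form the principal part.

Final answer: (-7 - 6*I)/(z + 2/3 + I)^3 + 6/(z + 2/3 + I)^2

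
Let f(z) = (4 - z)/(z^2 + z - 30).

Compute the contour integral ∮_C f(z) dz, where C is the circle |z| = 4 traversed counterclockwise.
By the residue theorem, ∮_C f(z) dz = 2πi · (sum of the residues of f at the poles inside |z| = 4).

The denominator factors as (z + 6)*(z - 5), so the singularities of f are simple poles at z = -6, z = 5.
  |-6|² = 36 > 16 = 4², so this pole is outside the contour.
  |5|² = 25 > 16 = 4², so this pole is outside the contour.

No pole lies inside the contour, so f is analytic on and inside C and the integral is 0 (Cauchy's theorem).

Final answer: 0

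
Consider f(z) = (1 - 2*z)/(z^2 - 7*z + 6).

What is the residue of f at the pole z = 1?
1/5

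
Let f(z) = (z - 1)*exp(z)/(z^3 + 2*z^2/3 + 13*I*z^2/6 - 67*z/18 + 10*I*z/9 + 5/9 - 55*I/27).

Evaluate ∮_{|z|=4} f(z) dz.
By the residue theorem, ∮_C f(z) dz = 2πi · (sum of the residues of f at the poles inside |z| = 4).

The denominator factors as (z - 2/3 + I/2)*(z - 2/3 + I)*(z + 2 + 2*I/3), so the singularities of f are simple poles at z = 2/3 - I/2, z = 2/3 - I, z = -2 - 2*I/3.
  |2/3 - I/2|² = 25/36 < 16 = 4², so this pole is inside the contour.
  |2/3 - I|² = 13/9 < 16 = 4², so this pole is inside the contour.
  |-2 - 2*I/3|² = 40/9 < 16 = 4², so this pole is inside the contour.

With P(z) = (z - 1)*exp(z) and Q(z) = z^3 + 2*z^2/3 + 13*I*z^2/6 - 67*z/18 + 10*I*z/9 + 5/9 - 55*I/27, each pole is simple, so Res(f, z₀) = P(z₀)/Q'(z₀) with Q'(z) = 3*z^2 + 4*z/3 + 13*I*z/3 - 67/18 + 10*I/9.
  Res(f, 2/3 - I/2) = P(2/3 - I/2)/Q'(2/3 - I/2) = ((-1/3 - I/2)*exp(2/3 - I/2))/(-1/12 + 4*I/3) = (-92/257 + 70*I/257)*exp(2/3 - I/2)
  Res(f, 2/3 - I) = P(2/3 - I)/Q'(2/3 - I) = ((-1/3 - I)*exp(2/3 - I))/(-1/6 - 4*I/3) = (10/13 - 2*I/13)*exp(2/3 - I)
  Res(f, -2 - 2*I/3) = P(-2 - 2*I/3)/Q'(-2 - 2*I/3) = ((-3 - 2*I/3)*exp(-2 - 2*I/3))/(43/6 - 4*I/9) = (-1374/3341 - 396*I/3341)*exp(-2 - 2*I/3)

Sum of residues inside C: (10/13 - 2*I/13)*exp(2/3 - I) + (-1374/3341 - 396*I/3341)*exp(-2 - 2*I/3) + (-92/257 + 70*I/257)*exp(2/3 - I/2)
∮_C f(z) dz = 2πi · ((10/13 - 2*I/13)*exp(2/3 - I) + (-1374/3341 - 396*I/3341)*exp(-2 - 2*I/3) + (-92/257 + 70*I/257)*exp(2/3 - I/2)) = pi*(-140/257 - 184*I/257)*exp(2/3 - I/2) + pi*(792/3341 - 2748*I/3341)*exp(-2 - 2*I/3) + pi*(4/13 + 20*I/13)*exp(2/3 - I)

Final answer: pi*(-140/257 - 184*I/257)*exp(2/3 - I/2) + pi*(792/3341 - 2748*I/3341)*exp(-2 - 2*I/3) + pi*(4/13 + 20*I/13)*exp(2/3 - I)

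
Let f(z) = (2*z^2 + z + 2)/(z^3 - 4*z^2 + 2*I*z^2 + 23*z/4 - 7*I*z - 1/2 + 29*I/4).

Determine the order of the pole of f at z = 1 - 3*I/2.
Factor the denominator:
  z^3 - 4*z^2 + 2*I*z^2 + 23*z/4 - 7*I*z - 1/2 + 29*I/4 = (z - 1 + 3*I/2)^2*(z - 2 - I)

The numerator P(z) = 2*z^2 + z + 2 has P(1 - 3*I/2) = 1/2 - 15*I/2 ≠ 0, so no factor of (z - 1 + 3*I/2) cancels.
Near z = 1 - 3*I/2 we can therefore write f(z) = g(z)/(z - 1 + 3*I/2)^2 with g analytic at 1 - 3*I/2 and g(1 - 3*I/2) ≠ 0 (g is the numerator divided by the remaining denominator factors).

Hence z = 1 - 3*I/2 is a pole of order 2.

Final answer: 2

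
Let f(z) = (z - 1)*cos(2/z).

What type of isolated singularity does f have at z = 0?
Let u = z. Then
  cos(2/u) = Σ_{k≥0} (-1)^k (2)^(2k)/((2k)!·u^(2k)) = 1 - 2/u^2 + 2/(3*u^4) + ...
which has infinitely many negative powers of u, so cos(2/z) has an essential singularity at z = 0.
The extra factor z - 1 is a nonzero polynomial; if the product had at most a pole at z = 0, dividing by that polynomial would leave cos(2/z) with at most a pole too — contradiction. (Equivalently, the product's Laurent series still has infinitely many negative powers.)
So the singularity is essential.

Final answer: essential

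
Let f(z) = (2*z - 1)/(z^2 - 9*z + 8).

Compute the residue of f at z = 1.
Write f(z) = P(z)/Q(z) with P(z) = 2*z - 1 and Q(z) = z^2 - 9*z + 8.
The denominator factors as Q(z) = (z - 1)*(z - 8), so z = 1 is a simple zero of Q and P is analytic there; z = 1 is therefore a simple pole and
  Res(f, z₀) = P(z₀)/Q'(z₀).

Q'(z) = 2*z - 9, so Q'(1) = -7.
P(1) = 1.

Res(f, 1) = (1)/(-7) = -1/7

Final answer: -1/7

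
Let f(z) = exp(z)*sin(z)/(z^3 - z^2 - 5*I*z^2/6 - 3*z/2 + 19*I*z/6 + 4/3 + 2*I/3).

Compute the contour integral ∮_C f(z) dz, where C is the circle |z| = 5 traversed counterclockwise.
By the residue theorem, ∮_C f(z) dz = 2πi · (sum of the residues of f at the poles inside |z| = 5).

The denominator factors as (z - I/2)*(z + 1 - I)*(z - 2 + 2*I/3), so the singularities of f are simple poles at z = I/2, z = -1 + I, z = 2 - 2*I/3.
  |I/2|² = 1/4 < 25 = 5², so this pole is inside the contour.
  |-1 + I|² = 2 < 25 = 5², so this pole is inside the contour.
  |2 - 2*I/3|² = 40/9 < 25 = 5², so this pole is inside the contour.

With P(z) = exp(z)*sin(z) and Q(z) = z^3 - z^2 - 5*I*z^2/6 - 3*z/2 + 19*I*z/6 + 4/3 + 2*I/3, each pole is simple, so Res(f, z₀) = P(z₀)/Q'(z₀) with Q'(z) = 3*z^2 - 2*z - 5*I*z/3 - 3/2 + 19*I/6.
  Res(f, I/2) = P(I/2)/Q'(I/2) = (I*exp(I/2)*sinh(1/2))/(-17/12 + 13*I/6) = (312/965 - 204*I/965)*exp(I/2)*sinh(1/2)
  Res(f, -1 + I) = P(-1 + I)/Q'(-1 + I) = (-exp(-1 + I)*sin(1 - I))/(13/6 - 19*I/6) = (-39/265 - 57*I/265)*exp(-1 + I)*sin(1 - I)
  Res(f, 2 - 2*I/3) = P(2 - 2*I/3)/Q'(2 - 2*I/3) = (exp(2 - 2*I/3)*sin(2 - 2*I/3))/(73/18 - 41*I/6) = (657/10229 + 1107*I/10229)*exp(2 - 2*I/3)*sin(2 - 2*I/3)

Sum of residues inside C: (-39/265 - 57*I/265)*exp(-1 + I)*sin(1 - I) + (312/965 - 204*I/965)*exp(I/2)*sinh(1/2) + (657/10229 + 1107*I/10229)*exp(2 - 2*I/3)*sin(2 - 2*I/3)
∮_C f(z) dz = 2πi · ((-39/265 - 57*I/265)*exp(-1 + I)*sin(1 - I) + (312/965 - 204*I/965)*exp(I/2)*sinh(1/2) + (657/10229 + 1107*I/10229)*exp(2 - 2*I/3)*sin(2 - 2*I/3)) = pi*(114/265 - 78*I/265)*exp(-1 + I)*sin(1 - I) + pi*(408/965 + 624*I/965)*exp(I/2)*sinh(1/2) + pi*(-2214/10229 + 1314*I/10229)*exp(2 - 2*I/3)*sin(2 - 2*I/3)

Final answer: pi*(114/265 - 78*I/265)*exp(-1 + I)*sin(1 - I) + pi*(408/965 + 624*I/965)*exp(I/2)*sinh(1/2) + pi*(-2214/10229 + 1314*I/10229)*exp(2 - 2*I/3)*sin(2 - 2*I/3)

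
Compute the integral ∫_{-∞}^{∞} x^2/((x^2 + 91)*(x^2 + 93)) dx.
Let f(z) = z^2/((z^2 + 91)*(z^2 + 93)). The denominator has no real zeros and deg Q - deg P = 2 ≥ 2, so the integral of f over the upper semicircle |z| = R tends to 0 as R → ∞. Closing the contour in the upper half-plane,
  ∫_{-∞}^{∞} f(x) dx = 2πi · Σ Res(f, z_k)  over the poles with Im z_k > 0.

Zeros of the denominator: z^2 + 91 = 0 gives z = ±sqrt(91)*I; z^2 + 93 = 0 gives z = ±sqrt(93)*I.
Upper half-plane: z = sqrt(91)*I, z = sqrt(93)*I (simple).

Each pole is a simple zero of Q(z) = z^4 + 184*z^2 + 8463, so Res(f, z₀) = P(z₀)/Q'(z₀) with P(z) = z^2, Q'(z) = 4*z^3 + 368*z:
  Res(f, sqrt(91)*I) = (-91)/(4*sqrt(91)*I) = sqrt(91)*I/4
  Res(f, sqrt(93)*I) = (-93)/(-4*sqrt(93)*I) = -sqrt(93)*I/4

Sum of residues: I*(-sqrt(93) + sqrt(91))/4
∫_{-∞}^{∞} f(x) dx = 2πi · (I*(-sqrt(93) + sqrt(91))/4) = pi*(-sqrt(91) + sqrt(93))/2

Final answer: pi*(-sqrt(91) + sqrt(93))/2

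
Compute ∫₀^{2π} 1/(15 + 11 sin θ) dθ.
Call the integral J. The integrand is 2π-periodic and we integrate over a full period, so shifting θ does not change the value (θ → θ + π/2 turns sin θ into cos θ). Hence
  J = ∫₀^{2π} dθ/(15 + 11 cos θ).
Put z = e^{iθ}: then cos θ = (z + 1/z)/2, dθ = dz/(iz), and z runs once counterclockwise around |z| = 1:
  J = ∮_{|z|=1} 1/(15 + 11*(z + 1/z)/2) · dz/(iz) = (2/i) ∮_{|z|=1} dz/(11*z^2 + 30*z + 11).
The roots of 11*z^2 + 30*z + 11 are z = (-15 ± sqrt(15^2 - 11^2))/11, with sqrt(104) = 2*sqrt(26); their product is 1, so only z₊ = -15/11 + 2*sqrt(26)/11 lies inside the unit circle (z₋ = -15/11 - 2*sqrt(26)/11 lies outside).
z₊ is a simple zero of q(z) = 11*z^2 + 30*z + 11, so Res(1/q, z₊) = 1/q'(z₊) with q'(z) = 22*z + 30; and q'(z₊) = 11*(z₊ - z₋) = 4*sqrt(26).
Therefore J = (2/i) · 2πi · 1/(4*sqrt(26)) = 2*pi/(2*sqrt(26)) = sqrt(26)*pi/26

Final answer: sqrt(26)*pi/26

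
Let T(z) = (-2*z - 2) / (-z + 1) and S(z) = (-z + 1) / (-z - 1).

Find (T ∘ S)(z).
-2*z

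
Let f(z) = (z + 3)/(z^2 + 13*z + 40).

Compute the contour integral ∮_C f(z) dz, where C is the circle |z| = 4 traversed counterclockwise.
0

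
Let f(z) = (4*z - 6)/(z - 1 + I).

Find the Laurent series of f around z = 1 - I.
(-2 - 4*I)/(z - 1 + I) + 4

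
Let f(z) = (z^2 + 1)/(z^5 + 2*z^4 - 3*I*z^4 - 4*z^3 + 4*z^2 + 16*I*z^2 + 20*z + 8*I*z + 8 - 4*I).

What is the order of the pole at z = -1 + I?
Factor the denominator:
  z^5 + 2*z^4 - 3*I*z^4 - 4*z^3 + 4*z^2 + 16*I*z^2 + 20*z + 8*I*z + 8 - 4*I = (z + 1 - I)^4*(z - 2 + I)

The numerator P(z) = z^2 + 1 has P(-1 + I) = 1 - 2*I ≠ 0, so no factor of (z + 1 - I) cancels.
Near z = -1 + I we can therefore write f(z) = g(z)/(z + 1 - I)^4 with g analytic at -1 + I and g(-1 + I) ≠ 0 (g is the numerator divided by the remaining denominator factors).

Hence z = -1 + I is a pole of order 4.

Final answer: 4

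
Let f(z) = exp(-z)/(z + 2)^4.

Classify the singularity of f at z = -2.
pole of order 4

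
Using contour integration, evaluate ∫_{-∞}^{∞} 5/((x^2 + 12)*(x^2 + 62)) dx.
Let f(z) = 5/((z^2 + 12)*(z^2 + 62)). The denominator has no real zeros and deg Q - deg P = 4 ≥ 2, so the integral of f over the upper semicircle |z| = R tends to 0 as R → ∞. Closing the contour in the upper half-plane,
  ∫_{-∞}^{∞} f(x) dx = 2πi · Σ Res(f, z_k)  over the poles with Im z_k > 0.

Zeros of the denominator: z^2 + 12 = 0 gives z = ±2*sqrt(3)*I; z^2 + 62 = 0 gives z = ±sqrt(62)*I.
Upper half-plane: z = 2*sqrt(3)*I, z = sqrt(62)*I (simple).

Each pole is a simple zero of Q(z) = z^4 + 74*z^2 + 744, so Res(f, z₀) = P(z₀)/Q'(z₀) with P(z) = 5, Q'(z) = 4*z^3 + 148*z:
  Res(f, 2*sqrt(3)*I) = (5)/(200*sqrt(3)*I) = -sqrt(3)*I/120
  Res(f, sqrt(62)*I) = (5)/(-100*sqrt(62)*I) = sqrt(62)*I/1240

Sum of residues: I*(-sqrt(3)/120 + sqrt(62)/1240)
∫_{-∞}^{∞} f(x) dx = 2πi · (I*(-sqrt(3)/120 + sqrt(62)/1240)) = pi*(-3*sqrt(62) + 31*sqrt(3))/1860

Final answer: pi*(-3*sqrt(62) + 31*sqrt(3))/1860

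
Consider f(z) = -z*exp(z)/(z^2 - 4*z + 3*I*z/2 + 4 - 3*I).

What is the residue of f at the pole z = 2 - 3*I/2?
Write f(z) = P(z)/Q(z) with P(z) = -z*exp(z) and Q(z) = z^2 - 4*z + 3*I*z/2 + 4 - 3*I.
The denominator factors as Q(z) = (z - 2 + 3*I/2)*(z - 2), so z = 2 - 3*I/2 is a simple zero of Q and P is analytic there; z = 2 - 3*I/2 is therefore a simple pole and
  Res(f, z₀) = P(z₀)/Q'(z₀).

Q'(z) = 2*z - 4 + 3*I/2, so Q'(2 - 3*I/2) = -3*I/2.
P(2 - 3*I/2) = (-2 + 3*I/2)*exp(2 - 3*I/2).

Res(f, 2 - 3*I/2) = ((-2 + 3*I/2)*exp(2 - 3*I/2))/(-3*I/2) = (-1 - 4*I/3)*exp(2 - 3*I/2)

Final answer: (-1 - 4*I/3)*exp(2 - 3*I/2)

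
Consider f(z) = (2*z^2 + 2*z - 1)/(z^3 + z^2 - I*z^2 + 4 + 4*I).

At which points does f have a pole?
{-2, 2*I, 1 - I}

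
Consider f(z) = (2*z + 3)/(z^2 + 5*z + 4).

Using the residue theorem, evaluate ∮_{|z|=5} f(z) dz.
By the residue theorem, ∮_C f(z) dz = 2πi · (sum of the residues of f at the poles inside |z| = 5).

The denominator factors as (z + 4)*(z + 1), so the singularities of f are simple poles at z = -4, z = -1.
  |-4|² = 16 < 25 = 5², so this pole is inside the contour.
  |-1|² = 1 < 25 = 5², so this pole is inside the contour.

With P(z) = 2*z + 3 and Q(z) = z^2 + 5*z + 4, each pole is simple, so Res(f, z₀) = P(z₀)/Q'(z₀) with Q'(z) = 2*z + 5.
  Res(f, -4) = P(-4)/Q'(-4) = (-5)/(-3) = 5/3
  Res(f, -1) = P(-1)/Q'(-1) = (1)/(3) = 1/3

Sum of residues inside C: 2
∮_C f(z) dz = 2πi · (2) = 4*I*pi

Final answer: 4*I*pi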